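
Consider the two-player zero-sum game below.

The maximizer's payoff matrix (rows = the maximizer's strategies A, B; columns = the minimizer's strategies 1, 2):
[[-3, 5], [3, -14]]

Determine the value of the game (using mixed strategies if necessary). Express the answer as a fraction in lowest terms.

-27/25

Row minima are -3 and -14, so the maximizer's maximin is -3; column maxima are 3 and 5, so the minimizer's minimax is 3. These differ, so the equilibrium is in mixed strategies.
Let the maximizer play A with probability p. The minimizer is indifferent when −3p + 3(1−p) = 5p − 14(1−p), giving p = 17/25.
Let the minimizer play 1 with probability q. The maximizer is indifferent when −3q + 5(1−q) = 3q − 14(1−q), giving q = 19/25.
The value is -3·(19/25) + (5)·(6/25) = -27/25.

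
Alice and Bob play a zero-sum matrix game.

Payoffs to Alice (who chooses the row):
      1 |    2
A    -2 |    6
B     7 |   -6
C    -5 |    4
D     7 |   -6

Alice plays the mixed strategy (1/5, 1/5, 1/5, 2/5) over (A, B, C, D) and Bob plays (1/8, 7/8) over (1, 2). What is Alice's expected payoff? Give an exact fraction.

Against (1/8, 7/8), each row's expected payoff is A: 5; B: -35/8; C: 23/8; D: -35/8.
Taking the (1/5, 1/5, 1/5, 2/5)-weighted average: (1/5)·(5) + (1/5)·(-35/8) + (1/5)·(23/8) + (2/5)·(-35/8) = -21/20.

-21/20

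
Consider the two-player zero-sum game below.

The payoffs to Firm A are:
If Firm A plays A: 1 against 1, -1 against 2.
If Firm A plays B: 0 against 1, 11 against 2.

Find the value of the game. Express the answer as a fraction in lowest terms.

Row minima are -1 and 0, so Firm A's maximin is 0; column maxima are 1 and 11, so Firm B's minimax is 1. These differ, so the equilibrium is in mixed strategies.
Let Firm A play A with probability p. Firm B is indifferent when p = −p + 11(1−p), giving p = 11/13.
Let Firm B play 1 with probability q. Firm A is indifferent when q − (1−q) = 11(1−q), giving q = 12/13.
The value is 1·(12/13) + (-1)·(1/13) = 11/13.

11/13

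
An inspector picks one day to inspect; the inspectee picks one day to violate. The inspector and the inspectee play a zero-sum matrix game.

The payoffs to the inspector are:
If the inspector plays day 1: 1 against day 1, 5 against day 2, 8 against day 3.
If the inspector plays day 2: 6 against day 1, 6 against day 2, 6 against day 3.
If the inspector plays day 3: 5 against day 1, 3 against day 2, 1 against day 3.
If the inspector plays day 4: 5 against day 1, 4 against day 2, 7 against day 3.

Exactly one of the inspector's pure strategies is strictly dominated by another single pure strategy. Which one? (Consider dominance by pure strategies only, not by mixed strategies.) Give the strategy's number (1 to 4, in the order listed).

Compare day 3 with day 2: 6 > 5, 6 > 3, 6 > 1.
So day 2 strictly dominates day 3 for the inspector; day 3 is strictly dominated.

3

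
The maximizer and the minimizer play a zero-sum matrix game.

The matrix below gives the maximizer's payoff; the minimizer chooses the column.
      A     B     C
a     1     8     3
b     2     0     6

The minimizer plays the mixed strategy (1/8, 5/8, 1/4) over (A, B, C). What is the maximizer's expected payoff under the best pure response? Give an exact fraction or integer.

a: (1)·(1/8) + (8)·(5/8) + (3)·(1/4) = 47/8.
b: (2)·(1/8) + (0)·(5/8) + (6)·(1/4) = 7/4.
The best pure response is a with expected payoff 47/8.

47/8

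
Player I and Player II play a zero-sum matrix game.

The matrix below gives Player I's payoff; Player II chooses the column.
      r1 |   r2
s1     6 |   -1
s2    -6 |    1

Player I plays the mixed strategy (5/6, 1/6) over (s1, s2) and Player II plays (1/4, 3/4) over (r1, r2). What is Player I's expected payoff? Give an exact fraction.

Against (1/4, 3/4), each row's expected payoff is s1: 3/4; s2: -3/4.
Taking the (5/6, 1/6)-weighted average: (5/6)·(3/4) + (1/6)·(-3/4) = 1/2.

1/2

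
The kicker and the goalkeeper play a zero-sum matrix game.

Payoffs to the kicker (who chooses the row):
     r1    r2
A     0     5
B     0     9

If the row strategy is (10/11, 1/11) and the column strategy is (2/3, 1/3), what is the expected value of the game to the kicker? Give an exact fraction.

59/33

Against (2/3, 1/3), each row's expected payoff is A: 5/3; B: 3.
Taking the (10/11, 1/11)-weighted average: (10/11)·(5/3) + (1/11)·(3) = 59/33.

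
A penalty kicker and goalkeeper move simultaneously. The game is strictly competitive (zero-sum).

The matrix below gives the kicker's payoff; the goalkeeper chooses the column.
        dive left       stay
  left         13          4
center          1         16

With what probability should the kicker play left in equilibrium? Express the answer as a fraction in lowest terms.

5/8

Row minima are 4 and 1, so the kicker's maximin is 4; column maxima are 13 and 16, so the goalkeeper's minimax is 13. These differ, so the equilibrium is in mixed strategies.
Let the kicker play left with probability p. The goalkeeper is indifferent when 13p + (1−p) = 4p + 16(1−p), giving p = 5/8.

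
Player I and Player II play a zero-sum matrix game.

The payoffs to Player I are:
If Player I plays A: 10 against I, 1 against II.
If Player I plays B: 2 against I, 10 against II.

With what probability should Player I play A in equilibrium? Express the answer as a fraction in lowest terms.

Row minima are 1 and 2, so Player I's maximin is 2; column maxima are 10 and 10, so Player II's minimax is 10. These differ, so the equilibrium is in mixed strategies.
Let Player I play A with probability p. Player II is indifferent when 10p + 2(1−p) = p + 10(1−p), giving p = 8/17.

8/17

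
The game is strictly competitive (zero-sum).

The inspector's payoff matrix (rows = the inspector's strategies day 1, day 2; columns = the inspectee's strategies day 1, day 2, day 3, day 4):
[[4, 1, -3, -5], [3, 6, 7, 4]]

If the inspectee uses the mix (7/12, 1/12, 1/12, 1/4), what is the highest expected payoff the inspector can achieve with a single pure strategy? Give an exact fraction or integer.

day 1: (4)·(7/12) + (1)·(1/12) + (-3)·(1/12) + (-5)·(1/4) = 11/12.
day 2: (3)·(7/12) + (6)·(1/12) + (7)·(1/12) + (4)·(1/4) = 23/6.
The best pure response is day 2 with expected payoff 23/6.

23/6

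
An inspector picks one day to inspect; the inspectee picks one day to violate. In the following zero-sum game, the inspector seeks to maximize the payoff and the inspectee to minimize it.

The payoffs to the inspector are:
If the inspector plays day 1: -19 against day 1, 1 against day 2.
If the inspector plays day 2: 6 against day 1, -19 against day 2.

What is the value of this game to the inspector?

-71/9

Row minima are -19 and -19, so the inspector's maximin is -19; column maxima are 6 and 1, so the inspectee's minimax is 1. These differ, so the equilibrium is in mixed strategies.
Let the inspector play day 1 with probability p. The inspectee is indifferent when −19p + 6(1−p) = p − 19(1−p), giving p = 5/9.
Let the inspectee play day 1 with probability q. The inspector is indifferent when −19q + (1−q) = 6q − 19(1−q), giving q = 4/9.
The value is -19·(4/9) + (1)·(5/9) = -71/9.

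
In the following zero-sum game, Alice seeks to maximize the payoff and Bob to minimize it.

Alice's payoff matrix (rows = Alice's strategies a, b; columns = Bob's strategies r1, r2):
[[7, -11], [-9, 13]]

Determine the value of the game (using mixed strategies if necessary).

-1/5

Row minima are -11 and -9, so Alice's maximin is -9; column maxima are 7 and 13, so Bob's minimax is 7. These differ, so the equilibrium is in mixed strategies.
Let Alice play a with probability p. Bob is indifferent when 7p − 9(1−p) = −11p + 13(1−p), giving p = 11/20.
Let Bob play r1 with probability q. Alice is indifferent when 7q − 11(1−q) = −9q + 13(1−q), giving q = 3/5.
The value is 7·(3/5) + (-11)·(2/5) = -1/5.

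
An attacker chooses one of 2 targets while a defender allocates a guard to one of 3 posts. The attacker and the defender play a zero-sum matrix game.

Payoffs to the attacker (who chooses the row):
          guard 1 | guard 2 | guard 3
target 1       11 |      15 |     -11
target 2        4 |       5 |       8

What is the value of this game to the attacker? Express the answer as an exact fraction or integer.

Column guard 2 is strictly dominated by guard 1 for the defender (it gives the attacker more in every row).
The remaining 2×2 game on (target 1, target 2) × (guard 1, guard 3) has no saddle point. Let the attacker play target 1 with probability p; indifference gives 11p + 4(1−p) = −11p + 8(1−p), so p = 2/13.
Similarly the defender's optimal q on guard 1 is 19/26, and the value is 11·(19/26) + (-11)·(7/26) = 66/13.

66/13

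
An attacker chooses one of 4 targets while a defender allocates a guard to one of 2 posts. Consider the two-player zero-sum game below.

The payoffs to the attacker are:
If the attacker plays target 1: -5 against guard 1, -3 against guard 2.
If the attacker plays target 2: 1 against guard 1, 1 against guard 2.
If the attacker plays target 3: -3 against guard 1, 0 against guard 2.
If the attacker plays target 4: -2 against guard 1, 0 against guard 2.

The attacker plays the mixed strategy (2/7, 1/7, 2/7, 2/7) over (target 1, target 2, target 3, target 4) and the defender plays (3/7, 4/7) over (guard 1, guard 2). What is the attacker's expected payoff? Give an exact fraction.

-11/7

Against (3/7, 4/7), each row's expected payoff is target 1: -27/7; target 2: 1; target 3: -9/7; target 4: -6/7.
Taking the (2/7, 1/7, 2/7, 2/7)-weighted average: (2/7)·(-27/7) + (1/7)·(1) + (2/7)·(-9/7) + (2/7)·(-6/7) = -11/7.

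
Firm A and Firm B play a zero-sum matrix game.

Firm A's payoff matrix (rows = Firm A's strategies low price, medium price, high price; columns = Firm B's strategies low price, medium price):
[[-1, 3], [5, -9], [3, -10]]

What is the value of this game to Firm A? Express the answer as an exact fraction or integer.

Row high price is strictly dominated by row medium price, so Firm A never plays it.
The remaining 2×2 game on (low price, medium price) × (low price, medium price) has no saddle point. Let Firm A play low price with probability p; indifference gives −p + 5(1−p) = 3p − 9(1−p), so p = 7/9.
Similarly Firm B's optimal q on low price is 2/3, and the value is -1·(2/3) + (3)·(1/3) = 1/3.

1/3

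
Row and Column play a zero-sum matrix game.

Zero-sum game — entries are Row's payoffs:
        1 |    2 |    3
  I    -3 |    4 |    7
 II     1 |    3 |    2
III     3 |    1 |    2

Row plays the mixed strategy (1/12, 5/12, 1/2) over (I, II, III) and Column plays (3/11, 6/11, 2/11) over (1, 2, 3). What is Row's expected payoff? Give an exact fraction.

67/33

Against (3/11, 6/11, 2/11), each row's expected payoff is I: 29/11; II: 25/11; III: 19/11.
Taking the (1/12, 5/12, 1/2)-weighted average: (1/12)·(29/11) + (5/12)·(25/11) + (1/2)·(19/11) = 67/33.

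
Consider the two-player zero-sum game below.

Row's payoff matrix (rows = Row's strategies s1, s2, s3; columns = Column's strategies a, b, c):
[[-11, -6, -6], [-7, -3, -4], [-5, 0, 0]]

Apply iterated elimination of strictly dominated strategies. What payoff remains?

Row s2 is strictly dominated by row s3 (-5>-7, 0>-3, 0>-4); eliminate s2.
Row s1 is strictly dominated by row s3 (-5>-11, 0>-6, 0>-6); eliminate s1.
Column c is strictly dominated by a for Column (-5<0); eliminate c.
Column b is strictly dominated by a for Column (-5<0); eliminate b.
Only (s3, a) remains, with payoff -5.

-5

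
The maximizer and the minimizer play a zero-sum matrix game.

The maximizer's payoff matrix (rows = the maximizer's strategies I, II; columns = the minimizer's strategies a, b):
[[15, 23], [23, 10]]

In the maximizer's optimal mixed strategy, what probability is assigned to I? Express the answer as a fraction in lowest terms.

Row minima are 15 and 10, so the maximizer's maximin is 15; column maxima are 23 and 23, so the minimizer's minimax is 23. These differ, so the equilibrium is in mixed strategies.
Let the maximizer play I with probability p. The minimizer is indifferent when 15p + 23(1−p) = 23p + 10(1−p), giving p = 13/21.

13/21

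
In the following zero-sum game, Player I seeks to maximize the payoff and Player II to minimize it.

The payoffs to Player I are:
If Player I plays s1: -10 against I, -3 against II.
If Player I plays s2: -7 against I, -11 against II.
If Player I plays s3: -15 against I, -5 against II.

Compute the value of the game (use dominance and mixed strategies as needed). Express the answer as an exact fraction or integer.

Row s3 is strictly dominated by row s1, so Player I never plays it.
The remaining 2×2 game on (s1, s2) × (I, II) has no saddle point. Let Player I play s1 with probability p; indifference gives −10p − 7(1−p) = −3p − 11(1−p), so p = 4/11.
Similarly Player II's optimal q on I is 8/11, and the value is -10·(8/11) + (-3)·(3/11) = -89/11.

-89/11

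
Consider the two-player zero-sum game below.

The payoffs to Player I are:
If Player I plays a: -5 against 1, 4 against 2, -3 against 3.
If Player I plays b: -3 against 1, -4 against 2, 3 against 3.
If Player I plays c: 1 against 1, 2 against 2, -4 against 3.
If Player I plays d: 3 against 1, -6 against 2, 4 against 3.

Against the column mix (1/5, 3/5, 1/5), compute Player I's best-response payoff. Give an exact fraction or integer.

a: (-5)·(1/5) + (4)·(3/5) + (-3)·(1/5) = 4/5.
b: (-3)·(1/5) + (-4)·(3/5) + (3)·(1/5) = -12/5.
c: (1)·(1/5) + (2)·(3/5) + (-4)·(1/5) = 3/5.
d: (3)·(1/5) + (-6)·(3/5) + (4)·(1/5) = -11/5.
The best pure response is a with expected payoff 4/5.

4/5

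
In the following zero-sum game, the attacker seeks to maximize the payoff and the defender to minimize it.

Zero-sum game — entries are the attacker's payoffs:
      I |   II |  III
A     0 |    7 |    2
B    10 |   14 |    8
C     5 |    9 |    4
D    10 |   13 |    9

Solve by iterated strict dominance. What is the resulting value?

9

Row A is strictly dominated by row B (10>0, 14>7, 8>2); eliminate A.
Row C is strictly dominated by row B (10>5, 14>9, 8>4); eliminate C.
Column I is strictly dominated by III for the defender (8<10, 9<10); eliminate I.
Column II is strictly dominated by III for the defender (8<14, 9<13); eliminate II.
Row B is strictly dominated by row D (9>8); eliminate B.
Only (D, III) remains, with payoff 9.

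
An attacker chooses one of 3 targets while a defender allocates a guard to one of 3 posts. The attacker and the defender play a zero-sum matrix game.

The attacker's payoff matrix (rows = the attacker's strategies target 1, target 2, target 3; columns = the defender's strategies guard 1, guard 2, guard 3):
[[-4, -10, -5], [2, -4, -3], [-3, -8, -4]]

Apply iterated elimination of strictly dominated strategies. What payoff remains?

Row target 3 is strictly dominated by row target 2 (2>-3, -4>-8, -3>-4); eliminate target 3.
Row target 1 is strictly dominated by row target 2 (2>-4, -4>-10, -3>-5); eliminate target 1.
Column guard 3 is strictly dominated by guard 2 for the defender (-4<-3); eliminate guard 3.
Column guard 1 is strictly dominated by guard 2 for the defender (-4<2); eliminate guard 1.
Only (target 2, guard 2) remains, with payoff -4.

-4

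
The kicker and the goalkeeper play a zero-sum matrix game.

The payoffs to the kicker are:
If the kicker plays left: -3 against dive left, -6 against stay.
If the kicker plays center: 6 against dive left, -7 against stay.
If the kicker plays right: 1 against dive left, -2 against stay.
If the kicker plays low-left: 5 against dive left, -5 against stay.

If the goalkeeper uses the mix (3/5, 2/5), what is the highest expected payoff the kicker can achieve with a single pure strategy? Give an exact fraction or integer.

1

left: (-3)·(3/5) + (-6)·(2/5) = -21/5.
center: (6)·(3/5) + (-7)·(2/5) = 4/5.
right: (1)·(3/5) + (-2)·(2/5) = -1/5.
low-left: (5)·(3/5) + (-5)·(2/5) = 1.
The best pure response is low-left with expected payoff 1.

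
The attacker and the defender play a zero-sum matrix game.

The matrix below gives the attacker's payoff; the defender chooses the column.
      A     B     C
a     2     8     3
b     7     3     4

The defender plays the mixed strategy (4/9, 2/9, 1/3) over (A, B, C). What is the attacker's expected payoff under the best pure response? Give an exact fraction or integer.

a: (2)·(4/9) + (8)·(2/9) + (3)·(1/3) = 11/3.
b: (7)·(4/9) + (3)·(2/9) + (4)·(1/3) = 46/9.
The best pure response is b with expected payoff 46/9.

46/9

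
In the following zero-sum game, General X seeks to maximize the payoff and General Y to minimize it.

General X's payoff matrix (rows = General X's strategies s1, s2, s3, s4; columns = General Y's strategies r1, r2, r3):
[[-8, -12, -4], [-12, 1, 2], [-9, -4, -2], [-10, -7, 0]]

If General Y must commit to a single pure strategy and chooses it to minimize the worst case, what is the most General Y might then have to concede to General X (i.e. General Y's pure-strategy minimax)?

-8

The worst case (largest entry) in each column is r1: -8, r2: 1, r3: 2.
The best (smallest) of these is -8.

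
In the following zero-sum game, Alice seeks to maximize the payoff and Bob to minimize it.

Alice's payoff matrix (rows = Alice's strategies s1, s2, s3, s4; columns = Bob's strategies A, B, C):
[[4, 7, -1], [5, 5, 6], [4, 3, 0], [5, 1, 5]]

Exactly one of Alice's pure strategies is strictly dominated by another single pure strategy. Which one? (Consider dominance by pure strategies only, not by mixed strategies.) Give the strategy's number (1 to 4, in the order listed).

3

Compare s3 with s2: 5 > 4, 5 > 3, 6 > 0.
So s2 strictly dominates s3 for Alice; s3 is strictly dominated.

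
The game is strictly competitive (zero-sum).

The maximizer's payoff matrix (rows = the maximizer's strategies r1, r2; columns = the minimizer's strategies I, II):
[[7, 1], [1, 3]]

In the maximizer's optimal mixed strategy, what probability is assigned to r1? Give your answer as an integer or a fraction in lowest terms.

1/4

Row minima are 1 and 1, so the maximizer's maximin is 1; column maxima are 7 and 3, so the minimizer's minimax is 3. These differ, so the equilibrium is in mixed strategies.
Let the maximizer play r1 with probability p. The minimizer is indifferent when 7p + (1−p) = p + 3(1−p), giving p = 1/4.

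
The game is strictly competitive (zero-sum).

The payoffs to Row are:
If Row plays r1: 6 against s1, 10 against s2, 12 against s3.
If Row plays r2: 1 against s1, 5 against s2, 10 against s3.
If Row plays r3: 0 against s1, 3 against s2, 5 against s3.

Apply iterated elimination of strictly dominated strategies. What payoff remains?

6

Row r3 is strictly dominated by row r1 (6>0, 10>3, 12>5); eliminate r3.
Column s3 is strictly dominated by s1 for Column (6<12, 1<10); eliminate s3.
Row r2 is strictly dominated by row r1 (6>1, 10>5); eliminate r2.
Column s2 is strictly dominated by s1 for Column (6<10); eliminate s2.
Only (r1, s1) remains, with payoff 6.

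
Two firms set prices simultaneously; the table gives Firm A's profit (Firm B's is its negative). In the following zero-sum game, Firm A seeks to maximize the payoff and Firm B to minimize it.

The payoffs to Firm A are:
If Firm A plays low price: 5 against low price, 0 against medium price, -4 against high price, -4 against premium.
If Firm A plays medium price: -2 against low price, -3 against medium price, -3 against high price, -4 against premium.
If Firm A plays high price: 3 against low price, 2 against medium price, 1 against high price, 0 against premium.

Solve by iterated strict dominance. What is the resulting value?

0

Column medium price is strictly dominated by premium for Firm B (-4<0, -4<-3, 0<2); eliminate medium price.
Row medium price is strictly dominated by row high price (3>-2, 1>-3, 0>-4); eliminate medium price.
Column low price is strictly dominated by high price for Firm B (-4<5, 1<3); eliminate low price.
Row low price is strictly dominated by row high price (1>-4, 0>-4); eliminate low price.
Column high price is strictly dominated by premium for Firm B (0<1); eliminate high price.
Only (high price, premium) remains, with payoff 0.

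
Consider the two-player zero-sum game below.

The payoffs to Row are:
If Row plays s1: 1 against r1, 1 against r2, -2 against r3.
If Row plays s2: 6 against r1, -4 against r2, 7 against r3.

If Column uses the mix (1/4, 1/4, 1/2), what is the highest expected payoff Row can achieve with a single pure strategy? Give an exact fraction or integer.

4

s1: (1)·(1/4) + (1)·(1/4) + (-2)·(1/2) = -1/2.
s2: (6)·(1/4) + (-4)·(1/4) + (7)·(1/2) = 4.
The best pure response is s2 with expected payoff 4.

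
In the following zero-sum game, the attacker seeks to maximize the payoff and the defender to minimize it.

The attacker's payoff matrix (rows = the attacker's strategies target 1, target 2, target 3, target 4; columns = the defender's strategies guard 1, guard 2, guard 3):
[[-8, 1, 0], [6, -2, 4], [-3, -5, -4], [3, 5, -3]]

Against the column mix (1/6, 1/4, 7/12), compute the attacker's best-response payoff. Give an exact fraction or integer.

target 1: (-8)·(1/6) + (1)·(1/4) + (0)·(7/12) = -13/12.
target 2: (6)·(1/6) + (-2)·(1/4) + (4)·(7/12) = 17/6.
target 3: (-3)·(1/6) + (-5)·(1/4) + (-4)·(7/12) = -49/12.
target 4: (3)·(1/6) + (5)·(1/4) + (-3)·(7/12) = 0.
The best pure response is target 2 with expected payoff 17/6.

17/6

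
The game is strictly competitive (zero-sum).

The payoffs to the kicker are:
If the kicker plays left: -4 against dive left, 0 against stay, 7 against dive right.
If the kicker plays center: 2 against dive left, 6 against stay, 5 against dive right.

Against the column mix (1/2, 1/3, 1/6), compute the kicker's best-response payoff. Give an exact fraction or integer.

23/6

left: (-4)·(1/2) + (0)·(1/3) + (7)·(1/6) = -5/6.
center: (2)·(1/2) + (6)·(1/3) + (5)·(1/6) = 23/6.
The best pure response is center with expected payoff 23/6.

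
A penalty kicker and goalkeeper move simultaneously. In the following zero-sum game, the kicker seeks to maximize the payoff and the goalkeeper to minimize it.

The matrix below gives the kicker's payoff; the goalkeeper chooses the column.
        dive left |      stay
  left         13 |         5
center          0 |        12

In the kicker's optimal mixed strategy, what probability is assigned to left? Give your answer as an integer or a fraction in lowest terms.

3/5

Row minima are 5 and 0, so the kicker's maximin is 5; column maxima are 13 and 12, so the goalkeeper's minimax is 12. These differ, so the equilibrium is in mixed strategies.
Let the kicker play left with probability p. The goalkeeper is indifferent when 13p = 5p + 12(1−p), giving p = 3/5.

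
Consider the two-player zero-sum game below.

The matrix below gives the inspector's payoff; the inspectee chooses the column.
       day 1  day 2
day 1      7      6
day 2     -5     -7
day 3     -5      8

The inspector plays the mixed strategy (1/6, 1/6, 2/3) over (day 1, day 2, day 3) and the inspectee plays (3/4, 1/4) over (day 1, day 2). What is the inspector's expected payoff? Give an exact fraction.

-23/24

Against (3/4, 1/4), each row's expected payoff is day 1: 27/4; day 2: -11/2; day 3: -7/4.
Taking the (1/6, 1/6, 2/3)-weighted average: (1/6)·(27/4) + (1/6)·(-11/2) + (2/3)·(-7/4) = -23/24.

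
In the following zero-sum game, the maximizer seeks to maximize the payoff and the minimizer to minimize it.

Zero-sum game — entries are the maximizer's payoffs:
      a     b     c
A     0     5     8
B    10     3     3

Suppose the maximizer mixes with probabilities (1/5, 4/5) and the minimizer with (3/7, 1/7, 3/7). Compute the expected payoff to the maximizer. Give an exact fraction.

Against (3/7, 1/7, 3/7), each row's expected payoff is A: 29/7; B: 6.
Taking the (1/5, 4/5)-weighted average: (1/5)·(29/7) + (4/5)·(6) = 197/35.

197/35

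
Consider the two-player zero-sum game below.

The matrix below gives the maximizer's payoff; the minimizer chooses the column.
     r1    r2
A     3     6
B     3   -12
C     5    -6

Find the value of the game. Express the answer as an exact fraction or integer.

Row B is strictly dominated by row C, so the maximizer never plays it.
The remaining 2×2 game on (A, C) × (r1, r2) has no saddle point. Let the maximizer play A with probability p; indifference gives 3p + 5(1−p) = 6p − 6(1−p), so p = 11/14.
Similarly the minimizer's optimal q on r1 is 6/7, and the value is 3·(6/7) + (6)·(1/7) = 24/7.

24/7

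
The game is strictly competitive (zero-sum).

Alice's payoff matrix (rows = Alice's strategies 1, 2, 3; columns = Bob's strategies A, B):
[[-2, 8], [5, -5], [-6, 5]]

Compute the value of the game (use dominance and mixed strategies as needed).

3/2

Row 3 is strictly dominated by row 1, so Alice never plays it.
The remaining 2×2 game on (1, 2) × (A, B) has no saddle point. Let Alice play 1 with probability p; indifference gives −2p + 5(1−p) = 8p − 5(1−p), so p = 1/2.
Similarly Bob's optimal q on A is 13/20, and the value is -2·(13/20) + (8)·(7/20) = 3/2.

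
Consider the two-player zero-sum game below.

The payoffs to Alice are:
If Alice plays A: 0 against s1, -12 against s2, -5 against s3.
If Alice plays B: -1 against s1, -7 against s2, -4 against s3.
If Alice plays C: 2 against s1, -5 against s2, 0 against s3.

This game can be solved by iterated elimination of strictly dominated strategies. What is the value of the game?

-5

Row B is strictly dominated by row C (2>-1, -5>-7, 0>-4); eliminate B.
Row A is strictly dominated by row C (2>0, -5>-12, 0>-5); eliminate A.
Column s3 is strictly dominated by s2 for Bob (-5<0); eliminate s3.
Column s1 is strictly dominated by s2 for Bob (-5<2); eliminate s1.
Only (C, s2) remains, with payoff -5.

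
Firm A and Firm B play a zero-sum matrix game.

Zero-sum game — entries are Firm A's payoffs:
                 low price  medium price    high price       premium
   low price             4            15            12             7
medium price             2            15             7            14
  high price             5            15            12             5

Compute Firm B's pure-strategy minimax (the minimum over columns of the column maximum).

5

The worst case (largest entry) in each column is low price: 5, medium price: 15, high price: 12, premium: 14.
The best (smallest) of these is 5.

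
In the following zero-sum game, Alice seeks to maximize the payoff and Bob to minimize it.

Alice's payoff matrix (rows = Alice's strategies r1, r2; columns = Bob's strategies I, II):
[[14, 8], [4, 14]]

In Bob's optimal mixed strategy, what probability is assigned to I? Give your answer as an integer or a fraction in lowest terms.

Row minima are 8 and 4, so Alice's maximin is 8; column maxima are 14 and 14, so Bob's minimax is 14. These differ, so the equilibrium is in mixed strategies.
Let Bob play I with probability q. Alice is indifferent when 14q + 8(1−q) = 4q + 14(1−q), giving q = 3/8.

3/8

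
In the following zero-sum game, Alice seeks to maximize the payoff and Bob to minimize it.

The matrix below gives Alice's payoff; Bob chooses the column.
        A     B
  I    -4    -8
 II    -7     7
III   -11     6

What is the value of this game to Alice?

-14/3

Row III is strictly dominated by row II, so Alice never plays it.
The remaining 2×2 game on (I, II) × (A, B) has no saddle point. Let Alice play I with probability p; indifference gives −4p − 7(1−p) = −8p + 7(1−p), so p = 7/9.
Similarly Bob's optimal q on A is 5/6, and the value is -4·(5/6) + (-8)·(1/6) = -14/3.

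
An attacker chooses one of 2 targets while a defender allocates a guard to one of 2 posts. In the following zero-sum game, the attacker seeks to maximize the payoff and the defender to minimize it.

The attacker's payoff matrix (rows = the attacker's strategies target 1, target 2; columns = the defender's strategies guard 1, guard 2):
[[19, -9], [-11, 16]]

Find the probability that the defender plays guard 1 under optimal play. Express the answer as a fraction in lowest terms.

5/11

Row minima are -9 and -11, so the attacker's maximin is -9; column maxima are 19 and 16, so the defender's minimax is 16. These differ, so the equilibrium is in mixed strategies.
Let the defender play guard 1 with probability q. The attacker is indifferent when 19q − 9(1−q) = −11q + 16(1−q), giving q = 5/11.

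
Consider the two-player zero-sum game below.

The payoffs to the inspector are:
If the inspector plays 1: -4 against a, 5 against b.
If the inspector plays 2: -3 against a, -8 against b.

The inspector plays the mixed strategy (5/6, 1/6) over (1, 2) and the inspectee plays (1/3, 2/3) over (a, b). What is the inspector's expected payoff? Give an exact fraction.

Against (1/3, 2/3), each row's expected payoff is 1: 2; 2: -19/3.
Taking the (5/6, 1/6)-weighted average: (5/6)·(2) + (1/6)·(-19/3) = 11/18.

11/18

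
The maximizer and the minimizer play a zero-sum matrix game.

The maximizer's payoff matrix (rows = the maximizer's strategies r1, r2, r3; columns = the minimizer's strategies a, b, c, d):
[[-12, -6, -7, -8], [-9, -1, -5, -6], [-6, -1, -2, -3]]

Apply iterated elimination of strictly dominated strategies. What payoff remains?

-6

Column d is strictly dominated by a for the minimizer (-12<-8, -9<-6, -6<-3); eliminate d.
Row r1 is strictly dominated by row r2 (-9>-12, -1>-6, -5>-7); eliminate r1.
Column b is strictly dominated by a for the minimizer (-9<-1, -6<-1); eliminate b.
Row r2 is strictly dominated by row r3 (-6>-9, -2>-5); eliminate r2.
Column c is strictly dominated by a for the minimizer (-6<-2); eliminate c.
Only (r3, a) remains, with payoff -6.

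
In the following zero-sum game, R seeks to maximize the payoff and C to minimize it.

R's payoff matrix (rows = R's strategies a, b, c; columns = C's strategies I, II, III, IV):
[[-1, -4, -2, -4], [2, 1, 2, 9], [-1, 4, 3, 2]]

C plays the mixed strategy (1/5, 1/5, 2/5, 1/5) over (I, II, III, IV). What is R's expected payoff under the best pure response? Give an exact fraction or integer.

a: (-1)·(1/5) + (-4)·(1/5) + (-2)·(2/5) + (-4)·(1/5) = -13/5.
b: (2)·(1/5) + (1)·(1/5) + (2)·(2/5) + (9)·(1/5) = 16/5.
c: (-1)·(1/5) + (4)·(1/5) + (3)·(2/5) + (2)·(1/5) = 11/5.
The best pure response is b with expected payoff 16/5.

16/5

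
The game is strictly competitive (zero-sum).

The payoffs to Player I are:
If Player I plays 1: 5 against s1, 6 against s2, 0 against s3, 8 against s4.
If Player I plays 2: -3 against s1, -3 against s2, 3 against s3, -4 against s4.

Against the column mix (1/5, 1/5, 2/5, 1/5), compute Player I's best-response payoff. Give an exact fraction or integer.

1: (5)·(1/5) + (6)·(1/5) + (0)·(2/5) + (8)·(1/5) = 19/5.
2: (-3)·(1/5) + (-3)·(1/5) + (3)·(2/5) + (-4)·(1/5) = -4/5.
The best pure response is 1 with expected payoff 19/5.

19/5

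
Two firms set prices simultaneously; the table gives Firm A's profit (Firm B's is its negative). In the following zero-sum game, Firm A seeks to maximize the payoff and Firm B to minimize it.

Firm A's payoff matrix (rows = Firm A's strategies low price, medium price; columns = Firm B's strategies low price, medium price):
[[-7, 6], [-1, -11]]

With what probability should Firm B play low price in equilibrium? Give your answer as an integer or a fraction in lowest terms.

17/23

Row minima are -7 and -11, so Firm A's maximin is -7; column maxima are -1 and 6, so Firm B's minimax is -1. These differ, so the equilibrium is in mixed strategies.
Let Firm B play low price with probability q. Firm A is indifferent when −7q + 6(1−q) = −q − 11(1−q), giving q = 17/23.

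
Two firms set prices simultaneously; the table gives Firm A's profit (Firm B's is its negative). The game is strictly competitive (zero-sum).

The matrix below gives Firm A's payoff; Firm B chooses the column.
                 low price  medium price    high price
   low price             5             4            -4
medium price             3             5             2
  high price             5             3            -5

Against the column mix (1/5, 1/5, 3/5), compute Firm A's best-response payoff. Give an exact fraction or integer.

low price: (5)·(1/5) + (4)·(1/5) + (-4)·(3/5) = -3/5.
medium price: (3)·(1/5) + (5)·(1/5) + (2)·(3/5) = 14/5.
high price: (5)·(1/5) + (3)·(1/5) + (-5)·(3/5) = -7/5.
The best pure response is medium price with expected payoff 14/5.

14/5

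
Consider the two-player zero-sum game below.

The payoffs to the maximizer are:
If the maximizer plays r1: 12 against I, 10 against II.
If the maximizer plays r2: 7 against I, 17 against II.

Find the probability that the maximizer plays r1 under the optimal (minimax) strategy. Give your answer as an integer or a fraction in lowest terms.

Row minima are 10 and 7, so the maximizer's maximin is 10; column maxima are 12 and 17, so the minimizer's minimax is 12. These differ, so the equilibrium is in mixed strategies.
Let the maximizer play r1 with probability p. The minimizer is indifferent when 12p + 7(1−p) = 10p + 17(1−p), giving p = 5/6.

5/6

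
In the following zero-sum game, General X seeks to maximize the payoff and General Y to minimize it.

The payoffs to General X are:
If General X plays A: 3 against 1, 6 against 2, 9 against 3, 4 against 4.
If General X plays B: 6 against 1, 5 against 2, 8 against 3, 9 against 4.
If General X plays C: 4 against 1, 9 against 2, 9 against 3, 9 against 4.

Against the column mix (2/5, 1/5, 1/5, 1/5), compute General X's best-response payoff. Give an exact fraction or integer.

A: (3)·(2/5) + (6)·(1/5) + (9)·(1/5) + (4)·(1/5) = 5.
B: (6)·(2/5) + (5)·(1/5) + (8)·(1/5) + (9)·(1/5) = 34/5.
C: (4)·(2/5) + (9)·(1/5) + (9)·(1/5) + (9)·(1/5) = 7.
The best pure response is C with expected payoff 7.

7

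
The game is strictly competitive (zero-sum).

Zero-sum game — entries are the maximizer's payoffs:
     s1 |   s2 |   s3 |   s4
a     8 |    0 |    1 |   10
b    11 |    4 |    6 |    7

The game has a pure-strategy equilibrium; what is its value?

4

Row minima: 0, 4 → the maximizer's maximin is 4.
Column maxima: 11, 4, 6, 10 → the minimizer's minimax is 4.
They coincide at (b, s2), so the value is 4.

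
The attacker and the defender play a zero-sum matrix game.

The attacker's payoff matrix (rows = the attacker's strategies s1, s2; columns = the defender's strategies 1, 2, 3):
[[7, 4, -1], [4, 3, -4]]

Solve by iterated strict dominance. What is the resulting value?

Row s2 is strictly dominated by row s1 (7>4, 4>3, -1>-4); eliminate s2.
Column 2 is strictly dominated by 3 for the defender (-1<4); eliminate 2.
Column 1 is strictly dominated by 3 for the defender (-1<7); eliminate 1.
Only (s1, 3) remains, with payoff -1.

-1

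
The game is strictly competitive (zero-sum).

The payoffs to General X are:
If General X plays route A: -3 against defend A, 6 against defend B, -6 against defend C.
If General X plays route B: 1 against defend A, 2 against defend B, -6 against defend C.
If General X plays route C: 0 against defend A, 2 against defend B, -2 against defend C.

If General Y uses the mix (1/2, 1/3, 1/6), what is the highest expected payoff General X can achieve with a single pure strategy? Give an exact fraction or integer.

route A: (-3)·(1/2) + (6)·(1/3) + (-6)·(1/6) = -1/2.
route B: (1)·(1/2) + (2)·(1/3) + (-6)·(1/6) = 1/6.
route C: (0)·(1/2) + (2)·(1/3) + (-2)·(1/6) = 1/3.
The best pure response is route C with expected payoff 1/3.

1/3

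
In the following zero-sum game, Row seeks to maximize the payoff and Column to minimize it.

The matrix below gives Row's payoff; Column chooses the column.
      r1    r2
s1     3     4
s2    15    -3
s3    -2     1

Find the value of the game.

69/19

Row s3 is strictly dominated by row s1, so Row never plays it.
The remaining 2×2 game on (s1, s2) × (r1, r2) has no saddle point. Let Row play s1 with probability p; indifference gives 3p + 15(1−p) = 4p − 3(1−p), so p = 18/19.
Similarly Column's optimal q on r1 is 7/19, and the value is 3·(7/19) + (4)·(12/19) = 69/19.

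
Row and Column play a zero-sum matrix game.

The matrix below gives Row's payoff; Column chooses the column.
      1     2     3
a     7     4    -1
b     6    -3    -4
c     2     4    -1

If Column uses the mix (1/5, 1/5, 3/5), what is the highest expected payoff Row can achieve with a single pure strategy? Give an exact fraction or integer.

a: (7)·(1/5) + (4)·(1/5) + (-1)·(3/5) = 8/5.
b: (6)·(1/5) + (-3)·(1/5) + (-4)·(3/5) = -9/5.
c: (2)·(1/5) + (4)·(1/5) + (-1)·(3/5) = 3/5.
The best pure response is a with expected payoff 8/5.

8/5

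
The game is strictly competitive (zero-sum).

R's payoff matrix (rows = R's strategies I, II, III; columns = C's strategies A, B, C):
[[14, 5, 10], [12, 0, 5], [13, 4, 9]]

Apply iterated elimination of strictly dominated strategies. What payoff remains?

5

Column C is strictly dominated by B for C (5<10, 0<5, 4<9); eliminate C.
Row III is strictly dominated by row I (14>13, 5>4); eliminate III.
Row II is strictly dominated by row I (14>12, 5>0); eliminate II.
Column A is strictly dominated by B for C (5<14); eliminate A.
Only (I, B) remains, with payoff 5.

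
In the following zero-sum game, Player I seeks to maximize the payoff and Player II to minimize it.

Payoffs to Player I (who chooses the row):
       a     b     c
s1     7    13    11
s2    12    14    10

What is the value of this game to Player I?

31/3

Column b is strictly dominated by c for Player II (it gives Player I more in every row).
The remaining 2×2 game on (s1, s2) × (a, c) has no saddle point. Let Player I play s1 with probability p; indifference gives 7p + 12(1−p) = 11p + 10(1−p), so p = 1/3.
Similarly Player II's optimal q on a is 1/6, and the value is 7·(1/6) + (11)·(5/6) = 31/3.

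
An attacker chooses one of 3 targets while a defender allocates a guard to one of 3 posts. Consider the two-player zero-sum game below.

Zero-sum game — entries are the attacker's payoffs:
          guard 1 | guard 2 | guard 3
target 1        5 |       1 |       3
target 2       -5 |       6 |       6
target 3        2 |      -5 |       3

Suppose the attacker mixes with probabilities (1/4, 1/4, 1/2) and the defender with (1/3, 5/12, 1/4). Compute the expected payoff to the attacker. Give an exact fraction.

Against (1/3, 5/12, 1/4), each row's expected payoff is target 1: 17/6; target 2: 7/3; target 3: -2/3.
Taking the (1/4, 1/4, 1/2)-weighted average: (1/4)·(17/6) + (1/4)·(7/3) + (1/2)·(-2/3) = 23/24.

23/24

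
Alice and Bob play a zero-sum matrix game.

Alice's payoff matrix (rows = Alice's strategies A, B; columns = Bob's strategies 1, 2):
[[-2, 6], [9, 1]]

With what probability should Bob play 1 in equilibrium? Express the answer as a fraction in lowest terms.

Row minima are -2 and 1, so Alice's maximin is 1; column maxima are 9 and 6, so Bob's minimax is 6. These differ, so the equilibrium is in mixed strategies.
Let Bob play 1 with probability q. Alice is indifferent when −2q + 6(1−q) = 9q + (1−q), giving q = 5/16.

5/16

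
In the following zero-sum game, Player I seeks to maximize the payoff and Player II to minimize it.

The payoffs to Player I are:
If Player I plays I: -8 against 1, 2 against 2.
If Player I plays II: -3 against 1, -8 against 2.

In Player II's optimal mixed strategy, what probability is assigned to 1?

2/3

Row minima are -8 and -8, so Player I's maximin is -8; column maxima are -3 and 2, so Player II's minimax is -3. These differ, so the equilibrium is in mixed strategies.
Let Player II play 1 with probability q. Player I is indifferent when −8q + 2(1−q) = −3q − 8(1−q), giving q = 2/3.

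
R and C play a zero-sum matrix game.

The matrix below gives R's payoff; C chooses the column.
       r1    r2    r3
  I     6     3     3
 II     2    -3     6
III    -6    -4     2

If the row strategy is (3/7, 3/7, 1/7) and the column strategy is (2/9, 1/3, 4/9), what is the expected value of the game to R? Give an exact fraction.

20/9

Against (2/9, 1/3, 4/9), each row's expected payoff is I: 11/3; II: 19/9; III: -16/9.
Taking the (3/7, 3/7, 1/7)-weighted average: (3/7)·(11/3) + (3/7)·(19/9) + (1/7)·(-16/9) = 20/9.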